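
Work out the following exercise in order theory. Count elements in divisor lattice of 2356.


Divisors of 2356: [1, 2, 4, 19, 31, 38, 62, 76, 124, 589, 1178, 2356]
Count: 12


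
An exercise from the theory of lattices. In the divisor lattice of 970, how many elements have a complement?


An element a is complemented if some b has a meet b = bottom, a join b = top.
a is complemented iff gcd(a, n/a)=1, i.e. a is a unitary divisor of 970.
Complemented elements: 1, 2, 5, 10, 97, 194, ... (2 more)
Count: 8


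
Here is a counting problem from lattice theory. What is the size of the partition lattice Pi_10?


B(n) = number of set partitions of an n-element set.
B(n) satisfies the recurrence: B(n+1) = sum_k C(n,k)*B(k).
B(10) = 115975


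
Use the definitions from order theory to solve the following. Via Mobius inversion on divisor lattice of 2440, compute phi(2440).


phi(n) = n * prod_{p|n} (1 - 1/p).
Prime divisors of 2440: [2, 5, 61]
phi(2440) = 2440 * (1 - 1/2) * (1 - 1/5) * (1 - 1/61)
phi(2440) = 960


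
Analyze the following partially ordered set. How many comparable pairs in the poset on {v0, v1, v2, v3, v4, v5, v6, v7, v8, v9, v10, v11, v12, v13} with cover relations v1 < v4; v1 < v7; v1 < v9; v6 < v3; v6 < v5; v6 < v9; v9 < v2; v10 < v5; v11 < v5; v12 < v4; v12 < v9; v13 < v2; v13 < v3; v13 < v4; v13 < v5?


A comparable pair {a,b} has a < b or b < a in the order.
Count unordered pairs where one element is strictly below the other.
Examples: {v1,v2}, {v1,v4}, {v1,v7}, {v1,v9}, ...
Total comparable pairs: 18


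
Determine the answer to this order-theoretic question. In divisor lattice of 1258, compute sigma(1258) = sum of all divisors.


sigma(n) = sum of divisors.
Divisors of 1258: [1, 2, 17, 34, 37, 74, 629, 1258]
Sum = 2052


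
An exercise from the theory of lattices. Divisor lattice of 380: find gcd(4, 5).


In a divisor lattice, meet = gcd (greatest common divisor).
By Euclidean algorithm or factoring: gcd(4,5) = 1


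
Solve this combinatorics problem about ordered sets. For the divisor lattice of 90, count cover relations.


A cover relation a -< b holds when a < b with no c strictly between.
Cover relations:
  1 -< 2
  1 -< 3
  1 -< 5
  2 -< 6
  2 -< 10
  3 -< 6
  3 -< 9
  3 -< 15
  ...12 more
Total: 20


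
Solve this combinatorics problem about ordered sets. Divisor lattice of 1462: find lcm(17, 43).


In a divisor lattice, join = lcm (least common multiple).
gcd(17,43) = 1
lcm(17,43) = 17*43/gcd = 731/1 = 731


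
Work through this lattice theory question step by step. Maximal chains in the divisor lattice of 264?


A maximal chain goes from the minimum element to a maximal element via cover relations.
Counting all min-to-max paths in the cover graph.
Total maximal chains: 20


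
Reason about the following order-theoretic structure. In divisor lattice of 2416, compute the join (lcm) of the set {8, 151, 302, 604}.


In a divisor lattice, join = lcm (least common multiple).
Compute lcm iteratively: start with first element, then lcm(current, next).
Elements: [8, 151, 302, 604]
lcm(8,151) = 1208
lcm(1208,302) = 1208
lcm(1208,604) = 1208
Final lcm = 1208


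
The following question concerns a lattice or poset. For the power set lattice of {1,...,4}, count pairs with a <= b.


The order relation is {(a,b) : a <= b}, reflexive so it includes (a,a).
Examples: ({},{}), ({},{1,2}), ({},{1,2,3}), ({},{1,2,3,4}), ({},{1,2,4}), ...
Total ordered pairs: 81


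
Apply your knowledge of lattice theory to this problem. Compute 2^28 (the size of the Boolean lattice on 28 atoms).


Power set = 2^n.
2^28 = 268435456


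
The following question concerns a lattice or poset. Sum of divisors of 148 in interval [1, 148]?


Interval [1,148] in divisors of 148: [1, 2, 4, 37, 74, 148]
Sum = 266


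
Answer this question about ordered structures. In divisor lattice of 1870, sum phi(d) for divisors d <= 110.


Divisors of 1870 up to 110: [1, 2, 5, 10, 11, 17, 22, 34, 55, 85, 110]
phi values: [1, 1, 4, 4, 10, 16, 10, 16, 40, 64, 40]
Sum = 206


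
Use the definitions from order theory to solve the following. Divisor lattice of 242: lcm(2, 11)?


Join=lcm.
gcd(2,11)=1
lcm=22


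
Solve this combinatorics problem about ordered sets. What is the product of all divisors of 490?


Divisors of 490: [1, 2, 5, 7, 10, 14, 35, 49, 70, 98, 245, 490]
Product = n^(d(n)/2) = 490^(12/2)
Product = 13841287201000000


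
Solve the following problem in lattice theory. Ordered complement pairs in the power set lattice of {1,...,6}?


Complement pair (a,b): a meet b = bottom, a join b = top.
Here: A intersect B = {} and A union B = {1,...,6}.
Pairs found: ({},{1,2,3,4,5,6}), ({1},{2,3,4,5,6}), ({2},{1,3,4,5,6}), ({3},{1,2,4,5,6}), ... (60 more)
Total ordered pairs: 64


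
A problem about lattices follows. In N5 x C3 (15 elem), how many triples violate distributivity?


Distributive law: a ^ (b v c) = (a ^ b) v (a ^ c).
Check all 15^3 = 3375 ordered triples (a,b,c).
  e.g. a=(b,0), b=(a,0), c=(c,0): lhs=(b,0) != rhs=(a,0)
  e.g. a=(b,0), b=(a,0), c=(c,1): lhs=(b,0) != rhs=(a,0)
Total violating triples: 54


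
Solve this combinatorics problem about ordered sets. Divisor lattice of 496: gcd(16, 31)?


Meet=gcd.
gcd(16,31)=1


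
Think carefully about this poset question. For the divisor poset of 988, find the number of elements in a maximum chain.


A chain is a totally ordered subset; we count the number of elements in a maximum chain.
Compute, for each element x, the size of the longest chain ending at x:
  1: 1
  2: 2
  13: 2
  19: 2
  4: 3
  26: 3
  ...
A maximum chain: 1 < 2 < 4 < 52 < 988
Number of elements in the longest chain: 5


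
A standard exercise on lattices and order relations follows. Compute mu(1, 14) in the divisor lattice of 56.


In a divisor lattice, mu(a,b) = mu(b/a) where mu is the classical Mobius function.
b/a = 14/1 = 14
Prime factorization of 14: primes [2, 7]
14 is squarefree with 2 prime factor(s), so mu(14) = (-1)^2 = 1


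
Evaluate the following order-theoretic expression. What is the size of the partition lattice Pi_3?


B(n) = number of set partitions of an n-element set.
B(n) satisfies the recurrence: B(n+1) = sum_k C(n,k)*B(k).
B(3) = 5


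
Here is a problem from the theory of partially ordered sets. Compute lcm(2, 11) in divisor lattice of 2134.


In a divisor lattice, join = lcm (least common multiple).
gcd(2,11) = 1
lcm(2,11) = 2*11/gcd = 22/1 = 22


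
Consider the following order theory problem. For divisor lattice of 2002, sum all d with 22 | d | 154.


Interval [22,154] in divisors of 2002: [22, 154]
Sum = 176


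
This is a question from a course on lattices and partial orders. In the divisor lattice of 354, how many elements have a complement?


An element a is complemented if some b has a meet b = bottom, a join b = top.
a is complemented iff gcd(a, n/a)=1, i.e. a is a unitary divisor of 354.
Complemented elements: 1, 2, 3, 6, 59, 118, ... (2 more)
Count: 8


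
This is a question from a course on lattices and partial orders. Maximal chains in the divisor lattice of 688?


A maximal chain goes from the minimum element to a maximal element via cover relations.
Counting all min-to-max paths in the cover graph.
Total maximal chains: 5


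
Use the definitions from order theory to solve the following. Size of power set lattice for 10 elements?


Power set = 2^n.
2^10 = 1024


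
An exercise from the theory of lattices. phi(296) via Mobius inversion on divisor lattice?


phi(n) = n * prod_{p|n} (1 - 1/p).
Prime divisors of 296: [2, 37]
phi(296) = 296 * (1 - 1/2) * (1 - 1/37)
phi(296) = 144


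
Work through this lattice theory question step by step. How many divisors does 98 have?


Divisors of 98: [1, 2, 7, 14, 49, 98]
Count: 6


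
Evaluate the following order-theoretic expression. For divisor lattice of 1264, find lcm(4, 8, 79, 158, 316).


In a divisor lattice, join = lcm (least common multiple).
Compute lcm iteratively: start with first element, then lcm(current, next).
Elements: [4, 8, 79, 158, 316]
lcm(4,8) = 8
lcm(8,79) = 632
lcm(632,158) = 632
lcm(632,316) = 632
Final lcm = 632


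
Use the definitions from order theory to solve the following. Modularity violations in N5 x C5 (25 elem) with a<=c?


Modular law: if a <= c then a v (b ^ c) = (a v b) ^ c.
Check all triples (a,b,c) with a <= c among 25 elements.
  e.g. a=(a,0), b=(c,0), c=(b,0): lhs=(a,0) != rhs=(b,0)
  e.g. a=(a,0), b=(c,1), c=(b,0): lhs=(a,0) != rhs=(b,0)
Total violating triples: 75


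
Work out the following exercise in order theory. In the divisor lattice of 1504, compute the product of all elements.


Divisors of 1504: [1, 2, 4, 8, 16, 32, 47, 94, 188, 376, 752, 1504]
Product = n^(d(n)/2) = 1504^(12/2)
Product = 11574094328649220096


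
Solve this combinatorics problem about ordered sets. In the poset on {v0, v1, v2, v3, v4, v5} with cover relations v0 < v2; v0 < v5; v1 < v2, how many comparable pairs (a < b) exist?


A comparable pair {a,b} has a < b or b < a in the order.
Count unordered pairs where one element is strictly below the other.
Examples: {v0,v2}, {v0,v5}, {v1,v2}
Total comparable pairs: 3


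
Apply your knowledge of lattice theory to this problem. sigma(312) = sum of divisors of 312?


sigma(n) = sum of divisors.
Divisors of 312: [1, 2, 3, 4, 6, 8, 12, 13, 24, 26, 39, 52, 78, 104, 156, 312]
Sum = 840


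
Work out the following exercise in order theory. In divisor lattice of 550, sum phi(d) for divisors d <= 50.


Divisors of 550 up to 50: [1, 2, 5, 10, 11, 22, 25, 50]
phi values: [1, 1, 4, 4, 10, 10, 20, 20]
Sum = 70


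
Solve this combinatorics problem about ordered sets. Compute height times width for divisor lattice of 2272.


Height = length of longest chain minus 1; width = size of largest antichain.
A maximum chain: 1 | 71 | 142 | 284 | 568 | 1136 | 2272  (height 6).
A maximum antichain: {2, 71}  (width 2).
Product = 6 * 2 = 12


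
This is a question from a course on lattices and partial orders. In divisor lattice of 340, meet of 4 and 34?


In a divisor lattice, meet = gcd (greatest common divisor).
By Euclidean algorithm or factoring: gcd(4,34) = 2


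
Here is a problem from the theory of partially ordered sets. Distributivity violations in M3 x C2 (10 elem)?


Distributive law: a ^ (b v c) = (a ^ b) v (a ^ c).
Check all 10^3 = 1000 ordered triples (a,b,c).
  e.g. a=(a1,0), b=(a2,0), c=(a3,0): lhs=(a1,0) != rhs=(0,0)
  e.g. a=(a1,0), b=(a2,0), c=(a3,1): lhs=(a1,0) != rhs=(0,0)
Total violating triples: 48


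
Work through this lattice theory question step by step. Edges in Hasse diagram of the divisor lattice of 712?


A cover relation a -< b holds when a < b with no c strictly between.
Cover relations:
  1 -< 2
  1 -< 89
  2 -< 4
  2 -< 178
  4 -< 8
  4 -< 356
  8 -< 712
  89 -< 178
  ...2 more
Total: 10


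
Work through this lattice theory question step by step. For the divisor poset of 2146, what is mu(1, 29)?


In a divisor lattice, mu(a,b) = mu(b/a) where mu is the classical Mobius function.
b/a = 29/1 = 29
Prime factorization of 29: primes [29]
29 is squarefree with 1 prime factor(s), so mu(29) = (-1)^1 = -1


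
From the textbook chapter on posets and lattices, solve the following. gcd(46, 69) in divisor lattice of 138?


Meet=gcd.
gcd(46,69)=23


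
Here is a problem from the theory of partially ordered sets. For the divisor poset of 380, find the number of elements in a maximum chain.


A chain is a totally ordered subset; we count the number of elements in a maximum chain.
Compute, for each element x, the size of the longest chain ending at x:
  1: 1
  2: 2
  5: 2
  19: 2
  4: 3
  10: 3
  ...
A maximum chain: 1 < 2 < 4 < 20 < 380
Number of elements in the longest chain: 5


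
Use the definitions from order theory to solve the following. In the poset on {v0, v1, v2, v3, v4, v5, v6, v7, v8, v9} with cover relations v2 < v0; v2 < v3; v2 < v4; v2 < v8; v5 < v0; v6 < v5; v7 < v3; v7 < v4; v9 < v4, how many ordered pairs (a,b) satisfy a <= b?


The order relation is {(a,b) : a <= b}, reflexive so it includes (a,a).
Examples: (v0,v0), (v1,v1), (v2,v0), (v2,v2), (v2,v3), ...
Total ordered pairs: 20


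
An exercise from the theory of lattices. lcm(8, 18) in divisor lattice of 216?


Join=lcm.
gcd(8,18)=2
lcm=72


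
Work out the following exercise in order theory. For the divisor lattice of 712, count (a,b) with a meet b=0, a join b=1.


Complement pair (a,b): a meet b = bottom, a join b = top.
Here: gcd(a,b)=1 and lcm(a,b)=712, i.e. a*b=712 with a,b coprime.
Pairs found: (1,712), (8,89), (89,8), (712,1)
Total ordered pairs: 4


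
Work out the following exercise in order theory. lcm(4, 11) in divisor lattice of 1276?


Join=lcm.
gcd(4,11)=1
lcm=44


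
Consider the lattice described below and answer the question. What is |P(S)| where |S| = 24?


Power set = 2^n.
2^24 = 16777216


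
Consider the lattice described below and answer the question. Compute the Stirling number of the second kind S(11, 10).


S(n,k) = k*S(n-1,k) + S(n-1,k-1).
S(10,10) = 1, S(10,9) = 45
S(11,10) = 10*1 + 45 = 10 + 45
S(11,10) = 55


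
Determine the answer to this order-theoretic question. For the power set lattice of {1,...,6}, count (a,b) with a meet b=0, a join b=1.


Complement pair (a,b): a meet b = bottom, a join b = top.
Here: A intersect B = {} and A union B = {1,...,6}.
Pairs found: ({},{1,2,3,4,5,6}), ({1},{2,3,4,5,6}), ({2},{1,3,4,5,6}), ({3},{1,2,4,5,6}), ... (60 more)
Total ordered pairs: 64


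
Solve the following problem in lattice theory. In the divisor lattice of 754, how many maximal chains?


A maximal chain goes from the minimum element to a maximal element via cover relations.
Counting all min-to-max paths in the cover graph.
Total maximal chains: 6


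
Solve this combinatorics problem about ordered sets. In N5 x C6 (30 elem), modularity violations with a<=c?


Modular law: if a <= c then a v (b ^ c) = (a v b) ^ c.
Check all triples (a,b,c) with a <= c among 30 elements.
  e.g. a=(a,0), b=(c,0), c=(b,0): lhs=(a,0) != rhs=(b,0)
  e.g. a=(a,0), b=(c,1), c=(b,0): lhs=(a,0) != rhs=(b,0)
Total violating triples: 126


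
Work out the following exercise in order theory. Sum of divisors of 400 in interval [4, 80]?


Interval [4,80] in divisors of 400: [4, 8, 16, 20, 40, 80]
Sum = 168


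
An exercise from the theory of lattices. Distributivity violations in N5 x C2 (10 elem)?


Distributive law: a ^ (b v c) = (a ^ b) v (a ^ c).
Check all 10^3 = 1000 ordered triples (a,b,c).
  e.g. a=(b,0), b=(a,0), c=(c,0): lhs=(b,0) != rhs=(a,0)
  e.g. a=(b,0), b=(a,0), c=(c,1): lhs=(b,0) != rhs=(a,0)
Total violating triples: 16


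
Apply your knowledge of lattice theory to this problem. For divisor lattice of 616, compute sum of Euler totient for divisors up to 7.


Divisors of 616 up to 7: [1, 2, 4, 7]
phi values: [1, 1, 2, 6]
Sum = 10


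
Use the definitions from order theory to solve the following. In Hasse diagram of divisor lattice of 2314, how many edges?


A cover relation a -< b holds when a < b with no c strictly between.
Cover relations:
  1 -< 2
  1 -< 13
  1 -< 89
  2 -< 26
  2 -< 178
  13 -< 26
  13 -< 1157
  26 -< 2314
  ...4 more
Total: 12


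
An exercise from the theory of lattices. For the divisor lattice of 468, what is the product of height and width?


Height = length of longest chain minus 1; width = size of largest antichain.
A maximum chain: 1 | 13 | 39 | 117 | 234 | 468  (height 5).
A maximum antichain: {4, 6, 9, 26, 39}  (width 5).
Product = 5 * 5 = 25


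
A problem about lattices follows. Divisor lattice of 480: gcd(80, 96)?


Meet=gcd.
gcd(80,96)=16


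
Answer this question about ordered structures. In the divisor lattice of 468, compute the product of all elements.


Divisors of 468: [1, 2, 3, 4, 6, 9, 12, 13, 18, 26, 36, 39, 52, 78, 117, 156, 234, 468]
Product = n^(d(n)/2) = 468^(18/2)
Product = 1076992496812124640903168


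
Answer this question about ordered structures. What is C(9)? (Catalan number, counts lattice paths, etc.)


C(n) = C(2n, n) / (n+1).
C(18, 9) = 48620
C(9) = 48620 / 10 = 4862


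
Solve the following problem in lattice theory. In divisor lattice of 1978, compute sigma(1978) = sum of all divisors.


sigma(n) = sum of divisors.
Divisors of 1978: [1, 2, 23, 43, 46, 86, 989, 1978]
Sum = 3168


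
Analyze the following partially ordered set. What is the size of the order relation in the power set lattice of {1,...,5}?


The order relation is {(a,b) : a <= b}, reflexive so it includes (a,a).
Examples: ({},{}), ({},{1,2}), ({},{1,2,3}), ({},{1,2,3,4}), ({},{1,2,3,4,5}), ...
Total ordered pairs: 243


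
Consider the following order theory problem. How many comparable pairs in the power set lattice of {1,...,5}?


A comparable pair {a,b} has a < b or b < a in the order.
Count unordered pairs where one element is strictly below the other.
Examples: {{},{1}}, {{},{2}}, {{},{3}}, {{},{4}}, ...
Total comparable pairs: 211


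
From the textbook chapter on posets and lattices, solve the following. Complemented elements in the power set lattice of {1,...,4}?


An element a is complemented if some b has a meet b = bottom, a join b = top.
every subset A has complement S\A, so all elements are complemented.
Complemented elements: {}, {1}, {2}, {3}, {4}, {1,2}, ... (10 more)
Count: 16


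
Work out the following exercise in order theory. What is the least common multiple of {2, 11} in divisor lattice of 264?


In a divisor lattice, join = lcm (least common multiple).
Compute lcm iteratively: start with first element, then lcm(current, next).
Elements: [2, 11]
lcm(2,11) = 22
Final lcm = 22


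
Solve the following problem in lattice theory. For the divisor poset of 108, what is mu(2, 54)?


In a divisor lattice, mu(a,b) = mu(b/a) where mu is the classical Mobius function.
b/a = 54/2 = 27
Prime factorization of 27: primes [3]
27 is not squarefree, so mu(27) = 0


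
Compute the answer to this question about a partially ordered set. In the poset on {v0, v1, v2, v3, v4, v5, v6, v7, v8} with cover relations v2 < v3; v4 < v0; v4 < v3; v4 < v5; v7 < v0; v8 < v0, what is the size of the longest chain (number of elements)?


A chain is a totally ordered subset; we count the number of elements in a maximum chain.
Compute, for each element x, the size of the longest chain ending at x:
  v1: 1
  v2: 1
  v4: 1
  v6: 1
  v7: 1
  v8: 1
  ...
A maximum chain: v4 < v0
Number of elements in the longest chain: 2


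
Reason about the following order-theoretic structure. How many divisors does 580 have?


Divisors of 580: [1, 2, 4, 5, 10, 20, 29, 58, 116, 145, 290, 580]
Count: 12


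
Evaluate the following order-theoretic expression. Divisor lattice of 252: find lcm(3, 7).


In a divisor lattice, join = lcm (least common multiple).
gcd(3,7) = 1
lcm(3,7) = 3*7/gcd = 21/1 = 21


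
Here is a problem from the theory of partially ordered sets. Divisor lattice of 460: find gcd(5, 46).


In a divisor lattice, meet = gcd (greatest common divisor).
By Euclidean algorithm or factoring: gcd(5,46) = 1


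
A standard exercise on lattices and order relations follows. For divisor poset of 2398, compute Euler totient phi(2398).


phi(n) = n * prod_{p|n} (1 - 1/p).
Prime divisors of 2398: [2, 11, 109]
phi(2398) = 2398 * (1 - 1/2) * (1 - 1/11) * (1 - 1/109)
phi(2398) = 1080


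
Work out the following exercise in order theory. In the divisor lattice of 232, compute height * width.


Height = length of longest chain minus 1; width = size of largest antichain.
A maximum chain: 1 | 29 | 58 | 116 | 232  (height 4).
A maximum antichain: {2, 29}  (width 2).
Product = 4 * 2 = 8


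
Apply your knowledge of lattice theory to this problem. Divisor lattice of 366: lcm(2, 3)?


Join=lcm.
gcd(2,3)=1
lcm=6


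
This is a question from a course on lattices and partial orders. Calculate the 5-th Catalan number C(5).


C(n) = C(2n, n) / (n+1).
C(10, 5) = 252
C(5) = 252 / 6 = 42


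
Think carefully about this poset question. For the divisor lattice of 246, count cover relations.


A cover relation a -< b holds when a < b with no c strictly between.
Cover relations:
  1 -< 2
  1 -< 3
  1 -< 41
  2 -< 6
  2 -< 82
  3 -< 6
  3 -< 123
  6 -< 246
  ...4 more
Total: 12


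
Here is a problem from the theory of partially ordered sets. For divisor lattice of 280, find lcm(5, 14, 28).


In a divisor lattice, join = lcm (least common multiple).
Compute lcm iteratively: start with first element, then lcm(current, next).
Elements: [5, 14, 28]
lcm(5,14) = 70
lcm(70,28) = 140
Final lcm = 140


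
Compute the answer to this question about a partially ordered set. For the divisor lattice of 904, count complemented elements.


An element a is complemented if some b has a meet b = bottom, a join b = top.
a is complemented iff gcd(a, n/a)=1, i.e. a is a unitary divisor of 904.
Complemented elements: 1, 8, 113, 904
Count: 4


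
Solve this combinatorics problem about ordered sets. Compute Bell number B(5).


B(n) = number of set partitions of an n-element set.
B(n) satisfies the recurrence: B(n+1) = sum_k C(n,k)*B(k).
B(5) = 52


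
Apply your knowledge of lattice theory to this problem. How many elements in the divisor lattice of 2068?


Divisors of 2068: [1, 2, 4, 11, 22, 44, 47, 94, 188, 517, 1034, 2068]
Count: 12


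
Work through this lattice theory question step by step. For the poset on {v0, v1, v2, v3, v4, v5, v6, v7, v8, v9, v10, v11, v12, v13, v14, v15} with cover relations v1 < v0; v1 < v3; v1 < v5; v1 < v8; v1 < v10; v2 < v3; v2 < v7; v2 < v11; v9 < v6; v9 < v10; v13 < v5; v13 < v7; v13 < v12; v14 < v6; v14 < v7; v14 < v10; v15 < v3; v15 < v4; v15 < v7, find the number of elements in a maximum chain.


A chain is a totally ordered subset; we count the number of elements in a maximum chain.
Compute, for each element x, the size of the longest chain ending at x:
  v1: 1
  v2: 1
  v9: 1
  v13: 1
  v14: 1
  v15: 1
  ...
A maximum chain: v1 < v0
Number of elements in the longest chain: 2


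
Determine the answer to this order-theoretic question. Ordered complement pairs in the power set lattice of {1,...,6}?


Complement pair (a,b): a meet b = bottom, a join b = top.
Here: A intersect B = {} and A union B = {1,...,6}.
Pairs found: ({},{1,2,3,4,5,6}), ({1},{2,3,4,5,6}), ({2},{1,3,4,5,6}), ({3},{1,2,4,5,6}), ... (60 more)
Total ordered pairs: 64


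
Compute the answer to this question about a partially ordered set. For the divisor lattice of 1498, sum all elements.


sigma(n) = sum of divisors.
Divisors of 1498: [1, 2, 7, 14, 107, 214, 749, 1498]
Sum = 2592


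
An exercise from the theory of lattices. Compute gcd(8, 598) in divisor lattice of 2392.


In a divisor lattice, meet = gcd (greatest common divisor).
By Euclidean algorithm or factoring: gcd(8,598) = 2


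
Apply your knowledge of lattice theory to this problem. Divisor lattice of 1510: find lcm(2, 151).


In a divisor lattice, join = lcm (least common multiple).
gcd(2,151) = 1
lcm(2,151) = 2*151/gcd = 302/1 = 302


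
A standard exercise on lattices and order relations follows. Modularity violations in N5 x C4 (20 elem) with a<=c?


Modular law: if a <= c then a v (b ^ c) = (a v b) ^ c.
Check all triples (a,b,c) with a <= c among 20 elements.
  e.g. a=(a,0), b=(c,0), c=(b,0): lhs=(a,0) != rhs=(b,0)
  e.g. a=(a,0), b=(c,1), c=(b,0): lhs=(a,0) != rhs=(b,0)
Total violating triples: 40


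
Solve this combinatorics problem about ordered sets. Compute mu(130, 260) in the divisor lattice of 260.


In a divisor lattice, mu(a,b) = mu(b/a) where mu is the classical Mobius function.
b/a = 260/130 = 2
Prime factorization of 2: primes [2]
2 is squarefree with 1 prime factor(s), so mu(2) = (-1)^1 = -1


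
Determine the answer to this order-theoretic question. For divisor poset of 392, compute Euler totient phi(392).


phi(n) = n * prod_{p|n} (1 - 1/p).
Prime divisors of 392: [2, 7]
phi(392) = 392 * (1 - 1/2) * (1 - 1/7)
phi(392) = 168


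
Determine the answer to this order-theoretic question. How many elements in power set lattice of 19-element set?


Power set = 2^n.
2^19 = 524288


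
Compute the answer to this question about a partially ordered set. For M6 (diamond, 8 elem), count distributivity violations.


Distributive law: a ^ (b v c) = (a ^ b) v (a ^ c).
Check all 8^3 = 512 ordered triples (a,b,c).
  e.g. a=a1, b=a2, c=a3: lhs=a1 != rhs=0
  e.g. a=a1, b=a2, c=a4: lhs=a1 != rhs=0
Total violating triples: 120


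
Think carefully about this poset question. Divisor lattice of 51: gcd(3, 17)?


Meet=gcd.
gcd(3,17)=1


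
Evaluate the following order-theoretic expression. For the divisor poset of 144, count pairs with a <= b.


The order relation is {(a,b) : a <= b}, reflexive so it includes (a,a).
Examples: (1,1), (1,12), (1,144), (1,16), (1,18), ...
Total ordered pairs: 90


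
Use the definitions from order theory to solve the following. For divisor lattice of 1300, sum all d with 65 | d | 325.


Interval [65,325] in divisors of 1300: [65, 325]
Sum = 390


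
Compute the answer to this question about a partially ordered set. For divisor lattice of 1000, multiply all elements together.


Divisors of 1000: [1, 2, 4, 5, 8, 10, 20, 25, 40, 50, 100, 125, 200, 250, 500, 1000]
Product = n^(d(n)/2) = 1000^(16/2)
Product = 1000000000000000000000000


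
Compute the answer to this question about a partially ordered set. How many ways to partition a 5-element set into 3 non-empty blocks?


S(n,k) = k*S(n-1,k) + S(n-1,k-1).
S(4,3) = 6, S(4,2) = 7
S(5,3) = 3*6 + 7 = 18 + 7
S(5,3) = 25


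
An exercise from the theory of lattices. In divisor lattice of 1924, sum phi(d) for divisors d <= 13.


Divisors of 1924 up to 13: [1, 2, 4, 13]
phi values: [1, 1, 2, 12]
Sum = 16


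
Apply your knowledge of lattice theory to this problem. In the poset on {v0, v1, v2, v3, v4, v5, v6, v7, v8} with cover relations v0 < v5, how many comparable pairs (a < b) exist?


A comparable pair {a,b} has a < b or b < a in the order.
Count unordered pairs where one element is strictly below the other.
Examples: {v0,v5}
Total comparable pairs: 1


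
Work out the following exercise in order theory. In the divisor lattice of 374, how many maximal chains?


A maximal chain goes from the minimum element to a maximal element via cover relations.
Counting all min-to-max paths in the cover graph.
Total maximal chains: 6


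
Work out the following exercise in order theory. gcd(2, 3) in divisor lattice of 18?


Meet=gcd.
gcd(2,3)=1


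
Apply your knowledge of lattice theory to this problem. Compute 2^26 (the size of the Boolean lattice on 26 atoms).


Power set = 2^n.
2^26 = 67108864


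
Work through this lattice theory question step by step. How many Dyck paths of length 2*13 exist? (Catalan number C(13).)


C(n) = C(2n, n) / (n+1).
C(26, 13) = 10400600
C(13) = 10400600 / 14 = 742900


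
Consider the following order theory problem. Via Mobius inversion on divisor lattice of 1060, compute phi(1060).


phi(n) = n * prod_{p|n} (1 - 1/p).
Prime divisors of 1060: [2, 5, 53]
phi(1060) = 1060 * (1 - 1/2) * (1 - 1/5) * (1 - 1/53)
phi(1060) = 416


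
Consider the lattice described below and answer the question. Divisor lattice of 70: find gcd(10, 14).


In a divisor lattice, meet = gcd (greatest common divisor).
By Euclidean algorithm or factoring: gcd(10,14) = 2


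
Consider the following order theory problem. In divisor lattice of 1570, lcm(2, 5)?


Join=lcm.
gcd(2,5)=1
lcm=10


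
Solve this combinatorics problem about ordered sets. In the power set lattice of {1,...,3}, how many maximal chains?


A maximal chain goes from the minimum element to a maximal element via cover relations.
Counting all min-to-max paths in the cover graph.
Total maximal chains: 6


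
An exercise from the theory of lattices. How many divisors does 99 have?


Divisors of 99: [1, 3, 9, 11, 33, 99]
Count: 6


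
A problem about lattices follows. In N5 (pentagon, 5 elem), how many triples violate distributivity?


Distributive law: a ^ (b v c) = (a ^ b) v (a ^ c).
Check all 5^3 = 125 ordered triples (a,b,c).
  e.g. a=b, b=a, c=c: lhs=b != rhs=a
  e.g. a=b, b=c, c=a: lhs=b != rhs=a
Total violating triples: 2


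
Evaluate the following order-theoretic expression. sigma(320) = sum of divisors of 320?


sigma(n) = sum of divisors.
Divisors of 320: [1, 2, 4, 5, 8, 10, 16, 20, 32, 40, 64, 80, 160, 320]
Sum = 762


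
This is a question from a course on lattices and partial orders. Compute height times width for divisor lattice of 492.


Height = length of longest chain minus 1; width = size of largest antichain.
A maximum chain: 1 | 41 | 123 | 246 | 492  (height 4).
A maximum antichain: {4, 6, 82, 123}  (width 4).
Product = 4 * 4 = 16


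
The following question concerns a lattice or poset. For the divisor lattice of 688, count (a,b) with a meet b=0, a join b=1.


Complement pair (a,b): a meet b = bottom, a join b = top.
Here: gcd(a,b)=1 and lcm(a,b)=688, i.e. a*b=688 with a,b coprime.
Pairs found: (1,688), (16,43), (43,16), (688,1)
Total ordered pairs: 4


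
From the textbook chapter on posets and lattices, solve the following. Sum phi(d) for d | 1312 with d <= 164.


Divisors of 1312 up to 164: [1, 2, 4, 8, 16, 32, 41, 82, 164]
phi values: [1, 1, 2, 4, 8, 16, 40, 40, 80]
Sum = 192


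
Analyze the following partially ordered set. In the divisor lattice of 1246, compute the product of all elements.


Divisors of 1246: [1, 2, 7, 14, 89, 178, 623, 1246]
Product = n^(d(n)/2) = 1246^(8/2)
Product = 2410305930256


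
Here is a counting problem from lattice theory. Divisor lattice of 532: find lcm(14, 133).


In a divisor lattice, join = lcm (least common multiple).
gcd(14,133) = 7
lcm(14,133) = 14*133/gcd = 1862/7 = 266


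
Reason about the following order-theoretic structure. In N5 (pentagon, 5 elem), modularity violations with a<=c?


Modular law: if a <= c then a v (b ^ c) = (a v b) ^ c.
Check all triples (a,b,c) with a <= c among 5 elements.
  e.g. a=a, b=c, c=b: lhs=a != rhs=b
Total violating triples: 1


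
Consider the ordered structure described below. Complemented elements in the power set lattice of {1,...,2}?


An element a is complemented if some b has a meet b = bottom, a join b = top.
every subset A has complement S\A, so all elements are complemented.
Complemented elements: {}, {1}, {2}, {1,2}
Count: 4


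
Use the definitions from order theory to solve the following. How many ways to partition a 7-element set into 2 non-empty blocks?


S(n,k) = k*S(n-1,k) + S(n-1,k-1).
S(6,2) = 31, S(6,1) = 1
S(7,2) = 2*31 + 1 = 62 + 1
S(7,2) = 63


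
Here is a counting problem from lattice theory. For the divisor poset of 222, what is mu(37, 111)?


In a divisor lattice, mu(a,b) = mu(b/a) where mu is the classical Mobius function.
b/a = 111/37 = 3
Prime factorization of 3: primes [3]
3 is squarefree with 1 prime factor(s), so mu(3) = (-1)^1 = -1


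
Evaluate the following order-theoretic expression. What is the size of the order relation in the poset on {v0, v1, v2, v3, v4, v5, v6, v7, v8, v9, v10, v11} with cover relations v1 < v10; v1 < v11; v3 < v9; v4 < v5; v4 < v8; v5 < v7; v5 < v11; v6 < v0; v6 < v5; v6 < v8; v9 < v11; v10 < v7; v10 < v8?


The order relation is {(a,b) : a <= b}, reflexive so it includes (a,a).
Examples: (v0,v0), (v1,v1), (v1,v10), (v1,v11), (v1,v7), ...
Total ordered pairs: 32


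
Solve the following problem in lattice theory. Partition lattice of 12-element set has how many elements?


B(n) = number of set partitions of an n-element set.
B(n) satisfies the recurrence: B(n+1) = sum_k C(n,k)*B(k).
B(12) = 4213597


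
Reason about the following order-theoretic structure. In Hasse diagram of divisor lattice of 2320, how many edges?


A cover relation a -< b holds when a < b with no c strictly between.
Cover relations:
  1 -< 2
  1 -< 5
  1 -< 29
  2 -< 4
  2 -< 10
  2 -< 58
  4 -< 8
  4 -< 20
  ...28 more
Total: 36


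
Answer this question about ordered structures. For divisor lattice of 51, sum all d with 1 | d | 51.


Interval [1,51] in divisors of 51: [1, 3, 17, 51]
Sum = 72


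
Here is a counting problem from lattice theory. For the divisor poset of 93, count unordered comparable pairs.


A comparable pair {a,b} has a < b or b < a in the order.
Count unordered pairs where one element is strictly below the other.
Examples: {1,3}, {1,31}, {1,93}, {3,93}, ...
Total comparable pairs: 5


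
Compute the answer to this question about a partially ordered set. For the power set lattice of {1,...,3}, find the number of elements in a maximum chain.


A chain is a totally ordered subset; we count the number of elements in a maximum chain.
Compute, for each element x, the size of the longest chain ending at x:
  {}: 1
  {1}: 2
  {2}: 2
  {3}: 2
  {1,2}: 3
  {1,3}: 3
  ...
A maximum chain: {} < {1} < {1,2} < {1,2,3}
Number of elements in the longest chain: 4


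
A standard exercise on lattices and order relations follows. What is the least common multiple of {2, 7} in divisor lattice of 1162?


In a divisor lattice, join = lcm (least common multiple).
Compute lcm iteratively: start with first element, then lcm(current, next).
Elements: [2, 7]
lcm(2,7) = 14
Final lcm = 14


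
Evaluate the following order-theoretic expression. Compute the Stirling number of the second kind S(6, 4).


S(n,k) = k*S(n-1,k) + S(n-1,k-1).
S(5,4) = 10, S(5,3) = 25
S(6,4) = 4*10 + 25 = 40 + 25
S(6,4) = 65


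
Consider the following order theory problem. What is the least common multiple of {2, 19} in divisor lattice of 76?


In a divisor lattice, join = lcm (least common multiple).
Compute lcm iteratively: start with first element, then lcm(current, next).
Elements: [2, 19]
lcm(2,19) = 38
Final lcm = 38


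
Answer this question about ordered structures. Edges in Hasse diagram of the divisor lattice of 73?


A cover relation a -< b holds when a < b with no c strictly between.
Cover relations:
  1 -< 73
Total: 1


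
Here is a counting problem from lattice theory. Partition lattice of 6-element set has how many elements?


B(n) = number of set partitions of an n-element set.
B(n) satisfies the recurrence: B(n+1) = sum_k C(n,k)*B(k).
B(6) = 203


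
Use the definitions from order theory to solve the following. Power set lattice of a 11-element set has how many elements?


Power set = 2^n.
2^11 = 2048


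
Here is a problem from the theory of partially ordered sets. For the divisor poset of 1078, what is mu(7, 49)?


In a divisor lattice, mu(a,b) = mu(b/a) where mu is the classical Mobius function.
b/a = 49/7 = 7
Prime factorization of 7: primes [7]
7 is squarefree with 1 prime factor(s), so mu(7) = (-1)^1 = -1


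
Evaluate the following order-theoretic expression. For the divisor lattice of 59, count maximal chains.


A maximal chain goes from the minimum element to a maximal element via cover relations.
Counting all min-to-max paths in the cover graph.
Total maximal chains: 1


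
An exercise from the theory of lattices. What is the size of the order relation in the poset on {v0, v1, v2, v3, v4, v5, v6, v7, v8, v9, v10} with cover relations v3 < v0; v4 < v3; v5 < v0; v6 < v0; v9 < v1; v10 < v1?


The order relation is {(a,b) : a <= b}, reflexive so it includes (a,a).
Examples: (v0,v0), (v1,v1), (v10,v1), (v10,v10), (v2,v2), ...
Total ordered pairs: 18


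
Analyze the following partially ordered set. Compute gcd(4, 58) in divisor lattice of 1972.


In a divisor lattice, meet = gcd (greatest common divisor).
By Euclidean algorithm or factoring: gcd(4,58) = 2


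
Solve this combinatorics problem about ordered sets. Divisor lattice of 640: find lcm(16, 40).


In a divisor lattice, join = lcm (least common multiple).
gcd(16,40) = 8
lcm(16,40) = 16*40/gcd = 640/8 = 80


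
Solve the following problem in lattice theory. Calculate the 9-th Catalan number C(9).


C(n) = C(2n, n) / (n+1).
C(18, 9) = 48620
C(9) = 48620 / 10 = 4862


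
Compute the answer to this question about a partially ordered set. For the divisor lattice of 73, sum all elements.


sigma(n) = sum of divisors.
Divisors of 73: [1, 73]
Sum = 74


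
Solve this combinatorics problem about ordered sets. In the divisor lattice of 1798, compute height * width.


Height = length of longest chain minus 1; width = size of largest antichain.
A maximum chain: 1 | 31 | 899 | 1798  (height 3).
A maximum antichain: {2, 29, 31}  (width 3).
Product = 3 * 3 = 9


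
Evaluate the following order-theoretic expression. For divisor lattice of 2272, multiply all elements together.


Divisors of 2272: [1, 2, 4, 8, 16, 32, 71, 142, 284, 568, 1136, 2272]
Product = n^(d(n)/2) = 2272^(12/2)
Product = 137546632512252411904


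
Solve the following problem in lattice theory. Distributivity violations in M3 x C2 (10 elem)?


Distributive law: a ^ (b v c) = (a ^ b) v (a ^ c).
Check all 10^3 = 1000 ordered triples (a,b,c).
  e.g. a=(a1,0), b=(a2,0), c=(a3,0): lhs=(a1,0) != rhs=(0,0)
  e.g. a=(a1,0), b=(a2,0), c=(a3,1): lhs=(a1,0) != rhs=(0,0)
Total violating triples: 48


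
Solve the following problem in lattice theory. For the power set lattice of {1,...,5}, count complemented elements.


An element a is complemented if some b has a meet b = bottom, a join b = top.
every subset A has complement S\A, so all elements are complemented.
Complemented elements: {}, {1}, {2}, {3}, {4}, {5}, ... (26 more)
Count: 32


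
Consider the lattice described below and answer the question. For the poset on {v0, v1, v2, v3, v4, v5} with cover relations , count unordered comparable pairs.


A comparable pair {a,b} has a < b or b < a in the order.
Count unordered pairs where one element is strictly below the other.
Total comparable pairs: 0


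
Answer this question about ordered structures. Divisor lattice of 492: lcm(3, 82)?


Join=lcm.
gcd(3,82)=1
lcm=246


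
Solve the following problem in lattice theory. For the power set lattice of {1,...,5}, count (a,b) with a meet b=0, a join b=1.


Complement pair (a,b): a meet b = bottom, a join b = top.
Here: A intersect B = {} and A union B = {1,...,5}.
Pairs found: ({},{1,2,3,4,5}), ({1},{2,3,4,5}), ({2},{1,3,4,5}), ({3},{1,2,4,5}), ... (28 more)
Total ordered pairs: 32


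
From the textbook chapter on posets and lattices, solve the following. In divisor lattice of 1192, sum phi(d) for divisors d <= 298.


Divisors of 1192 up to 298: [1, 2, 4, 8, 149, 298]
phi values: [1, 1, 2, 4, 148, 148]
Sum = 304


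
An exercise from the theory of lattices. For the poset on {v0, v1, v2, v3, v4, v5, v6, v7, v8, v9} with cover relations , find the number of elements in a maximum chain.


A chain is a totally ordered subset; we count the number of elements in a maximum chain.
Compute, for each element x, the size of the longest chain ending at x:
  v0: 1
  v1: 1
  v2: 1
  v3: 1
  v4: 1
  v5: 1
  ...
A maximum chain: v0
Number of elements in the longest chain: 1


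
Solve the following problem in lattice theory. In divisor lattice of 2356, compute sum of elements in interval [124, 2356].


Interval [124,2356] in divisors of 2356: [124, 2356]
Sum = 2480


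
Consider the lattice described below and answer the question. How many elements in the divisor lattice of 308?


Divisors of 308: [1, 2, 4, 7, 11, 14, 22, 28, 44, 77, 154, 308]
Count: 12


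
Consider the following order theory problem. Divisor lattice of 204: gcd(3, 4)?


Meet=gcd.
gcd(3,4)=1


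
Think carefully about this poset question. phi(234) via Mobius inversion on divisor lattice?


phi(n) = n * prod_{p|n} (1 - 1/p).
Prime divisors of 234: [2, 3, 13]
phi(234) = 234 * (1 - 1/2) * (1 - 1/3) * (1 - 1/13)
phi(234) = 72
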